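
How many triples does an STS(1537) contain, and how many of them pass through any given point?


An STS(v) is a 2-(v, 3, 1) BIBD: block size k = 3, λ = 1.
Replication: r(k − 1) = λ(v − 1) ⇒ r·2 = 1537 − 1 = 1536 ⇒ r = 768.
Block count: bk = vr ⇒ b·3 = 1537·768 = 1180416 ⇒ b = 393472.

r = 768, b = 393472.


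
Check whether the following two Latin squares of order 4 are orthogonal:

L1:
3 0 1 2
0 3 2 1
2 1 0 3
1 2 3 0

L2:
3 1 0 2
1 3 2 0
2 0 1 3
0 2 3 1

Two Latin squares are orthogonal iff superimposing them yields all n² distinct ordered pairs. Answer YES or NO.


Form the n² = 16 superimposed pairs (L1[i][j], L2[i][j]), row by row (rows and columns indexed from 0):
row 0: (3,3) (0,1) (1,0) (2,2)
row 1: (0,1) (3,3) (2,2) (1,0)
row 2: (2,2) (1,0) (0,1) (3,3)
row 3: (1,0) (2,2) (3,3) (0,1)
Orthogonality requires all 16 pairs distinct.
But the pair (0,1) repeats: cell (0,1) has L1 = 0, L2 = 1, and cell (1,0) has L1 = 0, L2 = 1.
A repeated pair means some other pair never occurs (only 4 distinct pairs out of 16), so the squares are not orthogonal.
Conclusion: NO.

NO


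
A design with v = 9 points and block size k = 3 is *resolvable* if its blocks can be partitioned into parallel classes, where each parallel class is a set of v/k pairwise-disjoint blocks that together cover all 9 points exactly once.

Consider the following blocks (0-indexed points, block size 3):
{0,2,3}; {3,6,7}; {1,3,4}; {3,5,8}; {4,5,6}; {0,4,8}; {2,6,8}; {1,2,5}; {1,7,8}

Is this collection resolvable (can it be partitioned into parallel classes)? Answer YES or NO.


v = 9, block size k = 3, number of blocks = 9.
For resolvability, blocks must partition into parallel classes of size v/k = 3.
Total blocks must therefore be a multiple of 3: 9 = 3·3 + 0 ⇒ divisible ✓.
Consider block {1,3,4}. The only other block(s) in the collection disjoint from it are {2,6,8} — just 1 block(s). Any parallel class containing {1,3,4} would need 2 other blocks each disjoint from it, so no parallel class of size 3 can contain {1,3,4}.
Since every block must belong to some parallel class in a resolution, the collection cannot be partitioned into parallel classes.
Resolvable? NO.

NO


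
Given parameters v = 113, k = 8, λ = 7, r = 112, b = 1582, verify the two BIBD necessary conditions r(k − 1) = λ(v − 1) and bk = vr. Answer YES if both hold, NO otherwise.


Condition (i): r(k − 1) = 112·7 = 784; λ(v − 1) = 7·112 = 784. Match? YES.
Condition (ii): bk = 1582·8 = 12656; vr = 113·112 = 12656. Match? YES.
Both conditions hold? YES.

YES


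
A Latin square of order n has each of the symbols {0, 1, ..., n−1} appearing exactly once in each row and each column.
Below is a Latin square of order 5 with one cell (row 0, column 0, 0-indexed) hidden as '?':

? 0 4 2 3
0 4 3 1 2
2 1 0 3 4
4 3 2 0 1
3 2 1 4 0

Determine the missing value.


Row 0 contains symbols [0, 2, 3, 4] — missing [1].
Column 0 contains symbols [0, 2, 3, 4] — missing [1].
The missing symbol must appear in both missing sets; intersection = [1].
Therefore the hidden value is 1.

Missing value = 1.


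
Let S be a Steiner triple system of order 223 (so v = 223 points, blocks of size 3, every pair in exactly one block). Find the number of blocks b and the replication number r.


An STS(v) is a 2-(v, 3, 1) BIBD: block size k = 3, λ = 1.
Replication: r(k − 1) = λ(v − 1) ⇒ r·2 = 223 − 1 = 222 ⇒ r = 111.
Block count: bk = vr ⇒ b·3 = 223·111 = 24753 ⇒ b = 8251.

r = 111, b = 8251.


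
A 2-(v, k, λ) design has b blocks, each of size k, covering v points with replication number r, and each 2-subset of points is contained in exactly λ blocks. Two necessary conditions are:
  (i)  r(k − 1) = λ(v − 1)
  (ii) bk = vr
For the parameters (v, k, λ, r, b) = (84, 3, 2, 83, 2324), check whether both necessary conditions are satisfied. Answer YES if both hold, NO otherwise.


Condition (i): r(k − 1) = 83·2 = 166; λ(v − 1) = 2·83 = 166. Match? YES.
Condition (ii): bk = 2324·3 = 6972; vr = 84·83 = 6972. Match? YES.
Both conditions hold? YES.

YES


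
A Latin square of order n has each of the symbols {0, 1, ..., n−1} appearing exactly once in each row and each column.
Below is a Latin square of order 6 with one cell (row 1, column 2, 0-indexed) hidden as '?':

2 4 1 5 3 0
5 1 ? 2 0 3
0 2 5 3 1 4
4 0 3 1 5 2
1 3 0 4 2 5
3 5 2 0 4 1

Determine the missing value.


Row 1 contains symbols [0, 1, 2, 3, 5] — missing [4].
Column 2 contains symbols [0, 1, 2, 3, 5] — missing [4].
The missing symbol must appear in both missing sets; intersection = [4].
Therefore the hidden value is 4.

Missing value = 4.


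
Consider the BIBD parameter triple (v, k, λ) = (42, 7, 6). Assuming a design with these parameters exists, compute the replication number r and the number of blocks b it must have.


Any 2-(v, k, λ) BIBD satisfies two necessary conditions:
  (i)  Each point sits in r blocks, and counting incidences through any fixed point gives r(k − 1) = λ(v − 1), so r = λ(v − 1)/(k − 1).
  (ii) Total incidences bk = vr, so b = vr/k.
Step 1: r = λ(v − 1)/(k − 1) = 6·(42 − 1)/(7 − 1) = 6·41/6 = 246/6 = 41.
Step 2: b = vr/k = 42·41/7 = 1722/7 = 246.
Check integrality: r = 41 ∈ Z ✓, b = 246 ∈ Z ✓.
(These identities are necessary conditions: they determine r and b for any design with these parameters, but do not by themselves prove that one exists.)

r = 41, b = 246.


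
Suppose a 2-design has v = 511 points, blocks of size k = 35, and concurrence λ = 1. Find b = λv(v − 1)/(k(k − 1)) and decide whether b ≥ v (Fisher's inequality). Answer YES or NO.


b = λv(v − 1)/(k(k − 1)) = 1·511·510/(35·34) = 260610/1190 = 219.
Compare with v = 511: b < v, so Fisher's inequality fails.

NO


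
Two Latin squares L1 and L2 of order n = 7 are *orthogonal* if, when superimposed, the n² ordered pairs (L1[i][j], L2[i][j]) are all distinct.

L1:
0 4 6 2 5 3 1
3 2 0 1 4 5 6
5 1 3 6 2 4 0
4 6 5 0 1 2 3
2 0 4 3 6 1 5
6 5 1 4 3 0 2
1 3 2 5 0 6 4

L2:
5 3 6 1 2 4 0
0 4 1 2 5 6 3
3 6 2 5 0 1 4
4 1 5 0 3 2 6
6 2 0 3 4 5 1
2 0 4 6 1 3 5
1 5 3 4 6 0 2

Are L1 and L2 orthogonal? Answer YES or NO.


Form the n² = 49 superimposed pairs (L1[i][j], L2[i][j]), row by row (rows and columns indexed from 0):
row 0: (0,5) (4,3) (6,6) (2,1) (5,2) (3,4) (1,0)
row 1: (3,0) (2,4) (0,1) (1,2) (4,5) (5,6) (6,3)
row 2: (5,3) (1,6) (3,2) (6,5) (2,0) (4,1) (0,4)
row 3: (4,4) (6,1) (5,5) (0,0) (1,3) (2,2) (3,6)
row 4: (2,6) (0,2) (4,0) (3,3) (6,4) (1,5) (5,1)
row 5: (6,2) (5,0) (1,4) (4,6) (3,1) (0,3) (2,5)
row 6: (1,1) (3,5) (2,3) (5,4) (0,6) (6,0) (4,2)
Orthogonality requires all 49 pairs distinct.
Check by first coordinate: for each symbol s of L1, list the L2 entries in the n cells where L1 = s; they must all differ.
  L1 = 0: L2 entries (in reading order) 5, 1, 4, 0, 2, 3, 6 — all 7 distinct ✓
  L1 = 1: L2 entries (in reading order) 0, 2, 6, 3, 5, 4, 1 — all 7 distinct ✓
  L1 = 2: L2 entries (in reading order) 1, 4, 0, 2, 6, 5, 3 — all 7 distinct ✓
  L1 = 3: L2 entries (in reading order) 4, 0, 2, 6, 3, 1, 5 — all 7 distinct ✓
  L1 = 4: L2 entries (in reading order) 3, 5, 1, 4, 0, 6, 2 — all 7 distinct ✓
  L1 = 5: L2 entries (in reading order) 2, 6, 3, 5, 1, 0, 4 — all 7 distinct ✓
  L1 = 6: L2 entries (in reading order) 6, 3, 5, 1, 4, 2, 0 — all 7 distinct ✓
Every symbol of L1 meets every symbol of L2 exactly once, so all 49 pairs are distinct (49 of 49).
Conclusion: YES.

YES


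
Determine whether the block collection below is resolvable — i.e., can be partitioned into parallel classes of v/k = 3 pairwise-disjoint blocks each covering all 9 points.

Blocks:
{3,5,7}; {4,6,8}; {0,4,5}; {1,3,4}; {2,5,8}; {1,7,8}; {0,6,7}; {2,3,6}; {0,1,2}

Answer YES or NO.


v = 9, block size k = 3, number of blocks = 9.
For resolvability, blocks must partition into parallel classes of size v/k = 3.
Total blocks must therefore be a multiple of 3: 9 = 3·3 + 0 ⇒ divisible ✓.
Greedy packing gives 3 candidate class(es). Each should be a full parallel class (size 3, covers all 9 points).
  Class 1 (3 blocks): {3,5,7}; {4,6,8}; {0,1,2}. Points covered: [0, 1, 2, 3, 4, 5, 6, 7, 8].
  Class 2 (3 blocks): {0,4,5}; {1,7,8}; {2,3,6}. Points covered: [0, 1, 2, 3, 4, 5, 6, 7, 8].
  Class 3 (3 blocks): {1,3,4}; {2,5,8}; {0,6,7}. Points covered: [0, 1, 2, 3, 4, 5, 6, 7, 8].
All classes full (size 3)? YES. All classes cover every point? YES.
Resolvable? YES.

YES


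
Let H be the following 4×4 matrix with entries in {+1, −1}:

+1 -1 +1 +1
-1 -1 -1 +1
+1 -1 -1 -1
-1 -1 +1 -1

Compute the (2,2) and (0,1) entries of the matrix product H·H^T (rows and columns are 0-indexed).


Row 0 of H: [1, -1, 1, 1].
Row 1 of H: [-1, -1, -1, 1].
Row 2 of H: [1, -1, -1, -1].
(H·H^T)[2][2] = Σ_j H[2][j]·H[2][j] = (1)² + (-1)² + (-1)² + (-1)² = 1 + 1 + 1 + 1 = 4.
(H·H^T)[0][1] = Σ_j H[0][j]·H[1][j] = (1)·(-1) + (-1)·(-1) + (1)·(-1) + (1)·(1) = -1 + 1 + -1 + 1 = 0.
So rows 0 and 1 are orthogonal; the diagonal entry equals n = 4.

(2,2) entry = 4; (0,1) entry = 0.


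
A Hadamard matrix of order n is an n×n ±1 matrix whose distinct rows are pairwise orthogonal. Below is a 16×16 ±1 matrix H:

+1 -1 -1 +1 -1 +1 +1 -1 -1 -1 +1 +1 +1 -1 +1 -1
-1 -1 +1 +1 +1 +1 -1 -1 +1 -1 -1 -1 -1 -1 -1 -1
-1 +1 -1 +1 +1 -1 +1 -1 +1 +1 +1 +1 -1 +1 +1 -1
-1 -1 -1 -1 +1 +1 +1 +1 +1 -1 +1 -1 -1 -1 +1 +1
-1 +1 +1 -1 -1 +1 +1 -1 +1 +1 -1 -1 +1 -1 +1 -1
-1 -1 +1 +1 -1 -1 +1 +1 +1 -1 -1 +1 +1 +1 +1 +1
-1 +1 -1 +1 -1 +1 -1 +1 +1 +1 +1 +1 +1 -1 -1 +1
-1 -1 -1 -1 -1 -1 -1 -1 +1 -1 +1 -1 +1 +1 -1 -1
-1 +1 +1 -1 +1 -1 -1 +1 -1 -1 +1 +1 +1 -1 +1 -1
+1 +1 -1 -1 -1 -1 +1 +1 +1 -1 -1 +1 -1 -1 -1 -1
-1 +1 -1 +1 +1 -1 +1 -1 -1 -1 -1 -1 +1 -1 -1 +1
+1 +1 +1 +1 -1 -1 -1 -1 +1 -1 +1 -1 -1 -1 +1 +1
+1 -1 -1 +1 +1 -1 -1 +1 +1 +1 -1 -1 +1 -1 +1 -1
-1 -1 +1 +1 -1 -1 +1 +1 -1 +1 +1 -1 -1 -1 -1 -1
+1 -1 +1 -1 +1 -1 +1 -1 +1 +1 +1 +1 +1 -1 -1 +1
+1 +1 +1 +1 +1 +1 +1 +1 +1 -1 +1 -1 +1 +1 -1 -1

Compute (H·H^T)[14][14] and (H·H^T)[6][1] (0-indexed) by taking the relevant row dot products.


Row 1 of H: [-1, -1, 1, 1, 1, 1, -1, -1, 1, -1, -1, -1, -1, -1, -1, -1].
Row 6 of H: [-1, 1, -1, 1, -1, 1, -1, 1, 1, 1, 1, 1, 1, -1, -1, 1].
Row 14 of H: [1, -1, 1, -1, 1, -1, 1, -1, 1, 1, 1, 1, 1, -1, -1, 1].
(H·H^T)[14][14] = Σ_j H[14][j]·H[14][j] = (1)² + (-1)² + (1)² + (-1)² + (1)² + (-1)² + (1)² + (-1)² + (1)² + (1)² + (1)² + (1)² + (1)² + (-1)² + (-1)² + (1)² = 1 + 1 + 1 + 1 + 1 + 1 + 1 + 1 + 1 + 1 + 1 + 1 + 1 + 1 + 1 + 1 = 16.
(H·H^T)[6][1] = Σ_j H[6][j]·H[1][j] = (-1)·(-1) + (1)·(-1) + (-1)·(1) + (1)·(1) + (-1)·(1) + (1)·(1) + (-1)·(-1) + (1)·(-1) + (1)·(1) + (1)·(-1) + (1)·(-1) + (1)·(-1) + (1)·(-1) + (-1)·(-1) + (-1)·(-1) + (1)·(-1) = 1 + -1 + -1 + 1 + -1 + 1 + 1 + -1 + 1 + -1 + -1 + -1 + -1 + 1 + 1 + -1 = -2.
Rows 6 and 1 are not orthogonal (dot product = -2 ≠ 0), so H is not a Hadamard matrix.

(14,14) entry = 16; (6,1) entry = -2.


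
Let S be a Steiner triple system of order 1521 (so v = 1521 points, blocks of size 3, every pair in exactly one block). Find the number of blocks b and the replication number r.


An STS(v) is a 2-(v, 3, 1) BIBD: block size k = 3, λ = 1.
Replication: r(k − 1) = λ(v − 1) ⇒ r·2 = 1521 − 1 = 1520 ⇒ r = 760.
Block count: b = v(v − 1)/6 = 1521·1520/6 = 2311920/6 = 385320.
(Check via bk = vr: 385320·3 = 1155960 = 1521·760 = 1155960 ✓.)

r = 760, b = 385320.


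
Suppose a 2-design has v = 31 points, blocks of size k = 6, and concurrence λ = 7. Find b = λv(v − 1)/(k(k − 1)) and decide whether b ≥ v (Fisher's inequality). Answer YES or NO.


r = λ(v − 1)/(k − 1) = 7·30/5 = 42.
b = vr/k = 31·42/6 = 217.
Fisher's inequality: b ≥ v ⇔ 217 ≥ 31? YES.

YES


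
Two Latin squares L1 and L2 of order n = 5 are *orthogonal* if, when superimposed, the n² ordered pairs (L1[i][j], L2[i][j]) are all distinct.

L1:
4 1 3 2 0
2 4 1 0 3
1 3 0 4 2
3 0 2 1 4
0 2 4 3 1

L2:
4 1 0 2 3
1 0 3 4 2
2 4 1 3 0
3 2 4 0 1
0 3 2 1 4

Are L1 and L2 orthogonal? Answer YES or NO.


Form the n² = 25 superimposed pairs (L1[i][j], L2[i][j]), row by row (rows and columns indexed from 0):
row 0: (4,4) (1,1) (3,0) (2,2) (0,3)
row 1: (2,1) (4,0) (1,3) (0,4) (3,2)
row 2: (1,2) (3,4) (0,1) (4,3) (2,0)
row 3: (3,3) (0,2) (2,4) (1,0) (4,1)
row 4: (0,0) (2,3) (4,2) (3,1) (1,4)
Orthogonality requires all 25 pairs distinct.
Check by first coordinate: for each symbol s of L1, list the L2 entries in the n cells where L1 = s; they must all differ.
  L1 = 0: L2 entries (in reading order) 3, 4, 1, 2, 0 — all 5 distinct ✓
  L1 = 1: L2 entries (in reading order) 1, 3, 2, 0, 4 — all 5 distinct ✓
  L1 = 2: L2 entries (in reading order) 2, 1, 0, 4, 3 — all 5 distinct ✓
  L1 = 3: L2 entries (in reading order) 0, 2, 4, 3, 1 — all 5 distinct ✓
  L1 = 4: L2 entries (in reading order) 4, 0, 3, 1, 2 — all 5 distinct ✓
Every symbol of L1 meets every symbol of L2 exactly once, so all 25 pairs are distinct (25 of 25).
Conclusion: YES.

YES


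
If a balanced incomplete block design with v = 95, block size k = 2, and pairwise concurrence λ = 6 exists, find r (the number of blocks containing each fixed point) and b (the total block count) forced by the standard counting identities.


Any 2-(v, k, λ) BIBD satisfies two necessary conditions:
  (i)  Each point sits in r blocks, and counting incidences through any fixed point gives r(k − 1) = λ(v − 1), so r = λ(v − 1)/(k − 1).
  (ii) Total incidences bk = vr, so b = vr/k.
Step 1: r = λ(v − 1)/(k − 1) = 6·(95 − 1)/(2 − 1) = 6·94/1 = 564/1 = 564.
Step 2: b = vr/k = 95·564/2 = 53580/2 = 26790.
Check integrality: r = 564 ∈ Z ✓, b = 26790 ∈ Z ✓.
(These identities are necessary conditions: they determine r and b for any design with these parameters, but do not by themselves prove that one exists.)

r = 564, b = 26790.


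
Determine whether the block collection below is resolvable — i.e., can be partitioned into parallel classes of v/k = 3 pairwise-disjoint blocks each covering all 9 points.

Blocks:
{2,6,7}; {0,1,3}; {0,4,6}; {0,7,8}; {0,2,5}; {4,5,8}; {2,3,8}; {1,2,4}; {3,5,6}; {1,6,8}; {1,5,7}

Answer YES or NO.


v = 9, block size k = 3, number of blocks = 11.
For resolvability, blocks must partition into parallel classes of size v/k = 3.
Total blocks must therefore be a multiple of 3: 11 = 3·3 + 2 ⇒ not divisible ✗.
Resolvable? NO.

NO


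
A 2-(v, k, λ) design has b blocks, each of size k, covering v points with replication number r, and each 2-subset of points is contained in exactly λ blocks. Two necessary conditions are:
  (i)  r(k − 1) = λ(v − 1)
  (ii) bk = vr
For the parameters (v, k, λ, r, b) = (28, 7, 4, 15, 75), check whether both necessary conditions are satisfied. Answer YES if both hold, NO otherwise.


Condition (i): r(k − 1) = 15·6 = 90; λ(v − 1) = 4·27 = 108. Match? NO.
Condition (ii): bk = 75·7 = 525; vr = 28·15 = 420. Match? NO.
Both conditions hold? NO.

NO


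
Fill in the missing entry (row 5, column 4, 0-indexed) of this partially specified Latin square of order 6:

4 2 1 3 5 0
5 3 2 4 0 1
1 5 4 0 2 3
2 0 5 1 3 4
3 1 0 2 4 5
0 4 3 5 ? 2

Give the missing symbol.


Row 5 contains symbols [0, 2, 3, 4, 5] — missing [1].
Column 4 contains symbols [0, 2, 3, 4, 5] — missing [1].
The missing symbol must appear in both missing sets; intersection = [1].
Therefore the hidden value is 1.

Missing value = 1.


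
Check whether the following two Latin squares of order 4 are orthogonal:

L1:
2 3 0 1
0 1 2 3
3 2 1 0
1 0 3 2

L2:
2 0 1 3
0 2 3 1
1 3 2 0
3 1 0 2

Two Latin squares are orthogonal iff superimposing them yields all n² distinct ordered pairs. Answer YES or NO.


Form the n² = 16 superimposed pairs (L1[i][j], L2[i][j]), row by row (rows and columns indexed from 0):
row 0: (2,2) (3,0) (0,1) (1,3)
row 1: (0,0) (1,2) (2,3) (3,1)
row 2: (3,1) (2,3) (1,2) (0,0)
row 3: (1,3) (0,1) (3,0) (2,2)
Orthogonality requires all 16 pairs distinct.
But the pair (3,1) repeats: cell (1,3) has L1 = 3, L2 = 1, and cell (2,0) has L1 = 3, L2 = 1.
A repeated pair means some other pair never occurs (only 8 distinct pairs out of 16), so the squares are not orthogonal.
Conclusion: NO.

NO


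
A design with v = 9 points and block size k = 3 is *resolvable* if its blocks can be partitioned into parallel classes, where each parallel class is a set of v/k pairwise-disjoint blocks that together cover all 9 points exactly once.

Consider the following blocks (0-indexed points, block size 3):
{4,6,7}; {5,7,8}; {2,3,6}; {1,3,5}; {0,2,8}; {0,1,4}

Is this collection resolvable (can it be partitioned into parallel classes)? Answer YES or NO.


v = 9, block size k = 3, number of blocks = 6.
For resolvability, blocks must partition into parallel classes of size v/k = 3.
Total blocks must therefore be a multiple of 3: 6 = 3·2 + 0 ⇒ divisible ✓.
Greedy packing gives 2 candidate class(es). Each should be a full parallel class (size 3, covers all 9 points).
  Class 1 (3 blocks): {4,6,7}; {1,3,5}; {0,2,8}. Points covered: [0, 1, 2, 3, 4, 5, 6, 7, 8].
  Class 2 (3 blocks): {5,7,8}; {2,3,6}; {0,1,4}. Points covered: [0, 1, 2, 3, 4, 5, 6, 7, 8].
All classes full (size 3)? YES. All classes cover every point? YES.
Resolvable? YES.

YES


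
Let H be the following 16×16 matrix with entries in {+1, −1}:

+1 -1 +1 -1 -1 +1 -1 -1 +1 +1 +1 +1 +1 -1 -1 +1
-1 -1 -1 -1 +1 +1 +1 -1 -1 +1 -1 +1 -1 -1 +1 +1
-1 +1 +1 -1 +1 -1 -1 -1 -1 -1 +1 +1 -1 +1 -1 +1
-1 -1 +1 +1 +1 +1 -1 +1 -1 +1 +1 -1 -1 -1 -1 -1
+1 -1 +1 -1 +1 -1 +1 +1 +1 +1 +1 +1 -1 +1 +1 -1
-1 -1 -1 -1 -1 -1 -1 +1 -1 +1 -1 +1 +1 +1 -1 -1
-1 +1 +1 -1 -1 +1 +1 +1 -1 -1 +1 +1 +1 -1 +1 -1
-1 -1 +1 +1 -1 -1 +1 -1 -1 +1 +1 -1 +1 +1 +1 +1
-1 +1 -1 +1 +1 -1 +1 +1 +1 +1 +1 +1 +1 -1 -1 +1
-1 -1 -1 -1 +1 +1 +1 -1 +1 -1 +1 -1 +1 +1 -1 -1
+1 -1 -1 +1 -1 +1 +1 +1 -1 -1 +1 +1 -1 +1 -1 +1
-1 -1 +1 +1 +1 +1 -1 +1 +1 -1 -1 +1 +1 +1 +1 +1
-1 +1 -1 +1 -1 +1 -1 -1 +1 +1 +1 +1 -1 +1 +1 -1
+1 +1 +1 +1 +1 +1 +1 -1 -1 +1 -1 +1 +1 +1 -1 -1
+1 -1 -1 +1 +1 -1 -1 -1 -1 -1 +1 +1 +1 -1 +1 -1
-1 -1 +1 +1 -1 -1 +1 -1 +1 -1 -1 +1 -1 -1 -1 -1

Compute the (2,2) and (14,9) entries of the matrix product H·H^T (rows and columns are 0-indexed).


Row 2 of H: [-1, 1, 1, -1, 1, -1, -1, -1, -1, -1, 1, 1, -1, 1, -1, 1].
Row 9 of H: [-1, -1, -1, -1, 1, 1, 1, -1, 1, -1, 1, -1, 1, 1, -1, -1].
Row 14 of H: [1, -1, -1, 1, 1, -1, -1, -1, -1, -1, 1, 1, 1, -1, 1, -1].
(H·H^T)[2][2] = Σ_j H[2][j]·H[2][j] = (-1)² + (1)² + (1)² + (-1)² + (1)² + (-1)² + (-1)² + (-1)² + (-1)² + (-1)² + (1)² + (1)² + (-1)² + (1)² + (-1)² + (1)² = 1 + 1 + 1 + 1 + 1 + 1 + 1 + 1 + 1 + 1 + 1 + 1 + 1 + 1 + 1 + 1 = 16.
(H·H^T)[14][9] = Σ_j H[14][j]·H[9][j] = (1)·(-1) + (-1)·(-1) + (-1)·(-1) + (1)·(-1) + (1)·(1) + (-1)·(1) + (-1)·(1) + (-1)·(-1) + (-1)·(1) + (-1)·(-1) + (1)·(1) + (1)·(-1) + (1)·(1) + (-1)·(1) + (1)·(-1) + (-1)·(-1) = -1 + 1 + 1 + -1 + 1 + -1 + -1 + 1 + -1 + 1 + 1 + -1 + 1 + -1 + -1 + 1 = 0.
So rows 14 and 9 are orthogonal; the diagonal entry equals n = 16.

(2,2) entry = 16; (14,9) entry = 0.


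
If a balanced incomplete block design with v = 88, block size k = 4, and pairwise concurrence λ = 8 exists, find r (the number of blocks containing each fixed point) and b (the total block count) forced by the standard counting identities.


Any 2-(v, k, λ) BIBD satisfies two necessary conditions:
  (i)  Each point sits in r blocks, and counting incidences through any fixed point gives r(k − 1) = λ(v − 1), so r = λ(v − 1)/(k − 1).
  (ii) Total incidences bk = vr, so b = vr/k.
Step 1: r = λ(v − 1)/(k − 1) = 8·(88 − 1)/(4 − 1) = 8·87/3 = 696/3 = 232.
Step 2: b = vr/k = 88·232/4 = 20416/4 = 5104.
Check integrality: r = 232 ∈ Z ✓, b = 5104 ∈ Z ✓.
(These identities are necessary conditions: they determine r and b for any design with these parameters, but do not by themselves prove that one exists.)

r = 232, b = 5104.


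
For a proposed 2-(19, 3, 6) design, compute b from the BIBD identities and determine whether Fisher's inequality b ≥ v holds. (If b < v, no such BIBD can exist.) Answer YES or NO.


b = λv(v − 1)/(k(k − 1)) = 6·19·18/(3·2) = 2052/6 = 342.
Compare with v = 19: b ≥ v, so Fisher's inequality holds.

YES


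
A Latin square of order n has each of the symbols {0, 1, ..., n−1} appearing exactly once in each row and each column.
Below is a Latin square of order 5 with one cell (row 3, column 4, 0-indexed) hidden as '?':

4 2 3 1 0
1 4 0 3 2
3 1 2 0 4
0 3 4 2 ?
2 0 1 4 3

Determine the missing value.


Row 3 contains symbols [0, 2, 3, 4] — missing [1].
Column 4 contains symbols [0, 2, 3, 4] — missing [1].
The missing symbol must appear in both missing sets; intersection = [1].
Therefore the hidden value is 1.

Missing value = 1.


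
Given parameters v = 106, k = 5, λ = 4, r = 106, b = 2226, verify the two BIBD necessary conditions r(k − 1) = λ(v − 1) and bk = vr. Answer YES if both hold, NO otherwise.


Condition (i): r(k − 1) = 106·4 = 424; λ(v − 1) = 4·105 = 420. Match? NO.
Condition (ii): bk = 2226·5 = 11130; vr = 106·106 = 11236. Match? NO.
Both conditions hold? NO.

NO


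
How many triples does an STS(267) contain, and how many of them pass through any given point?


An STS(v) is a 2-(v, 3, 1) BIBD: block size k = 3, λ = 1.
Replication: r(k − 1) = λ(v − 1) ⇒ r·2 = 267 − 1 = 266 ⇒ r = 133.
Block count: b = v(v − 1)/6 = 267·266/6 = 71022/6 = 11837.
(Check via bk = vr: 11837·3 = 35511 = 267·133 = 35511 ✓.)

r = 133, b = 11837.


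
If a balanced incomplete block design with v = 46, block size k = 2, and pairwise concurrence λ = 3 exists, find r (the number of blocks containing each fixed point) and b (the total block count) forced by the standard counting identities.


Any 2-(v, k, λ) BIBD satisfies two necessary conditions:
  (i)  Each point sits in r blocks, and counting incidences through any fixed point gives r(k − 1) = λ(v − 1), so r = λ(v − 1)/(k − 1).
  (ii) Total incidences bk = vr, so b = vr/k.
Step 1: r = λ(v − 1)/(k − 1) = 3·(46 − 1)/(2 − 1) = 3·45/1 = 135/1 = 135.
Step 2: b = vr/k = 46·135/2 = 6210/2 = 3105.
Check integrality: r = 135 ∈ Z ✓, b = 3105 ∈ Z ✓.
(These identities are necessary conditions: they determine r and b for any design with these parameters, but do not by themselves prove that one exists.)

r = 135, b = 3105.


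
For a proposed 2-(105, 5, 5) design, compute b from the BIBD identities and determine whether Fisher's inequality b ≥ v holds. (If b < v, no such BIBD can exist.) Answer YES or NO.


r = λ(v − 1)/(k − 1) = 5·104/4 = 130.
b = vr/k = 105·130/5 = 2730.
Fisher's inequality: b ≥ v ⇔ 2730 ≥ 105? YES.

YES


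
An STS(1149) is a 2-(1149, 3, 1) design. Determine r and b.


An STS(v) is a 2-(v, 3, 1) BIBD: block size k = 3, λ = 1.
Replication: r(k − 1) = λ(v − 1) ⇒ r·2 = 1149 − 1 = 1148 ⇒ r = 574.
Block count: b = v(v − 1)/6 = 1149·1148/6 = 1319052/6 = 219842.

r = 574, b = 219842.


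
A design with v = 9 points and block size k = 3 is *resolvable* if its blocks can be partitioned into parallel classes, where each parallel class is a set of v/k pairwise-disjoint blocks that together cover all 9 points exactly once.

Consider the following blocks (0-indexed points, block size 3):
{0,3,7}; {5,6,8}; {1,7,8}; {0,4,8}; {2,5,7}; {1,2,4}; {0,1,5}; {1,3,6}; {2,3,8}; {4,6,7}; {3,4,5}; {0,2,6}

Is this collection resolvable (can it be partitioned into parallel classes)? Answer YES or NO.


v = 9, block size k = 3, number of blocks = 12.
For resolvability, blocks must partition into parallel classes of size v/k = 3.
Total blocks must therefore be a multiple of 3: 12 = 3·4 + 0 ⇒ divisible ✓.
Greedy packing gives 4 candidate class(es). Each should be a full parallel class (size 3, covers all 9 points).
  Class 1 (3 blocks): {0,3,7}; {5,6,8}; {1,2,4}. Points covered: [0, 1, 2, 3, 4, 5, 6, 7, 8].
  Class 2 (3 blocks): {1,7,8}; {3,4,5}; {0,2,6}. Points covered: [0, 1, 2, 3, 4, 5, 6, 7, 8].
  Class 3 (3 blocks): {0,4,8}; {2,5,7}; {1,3,6}. Points covered: [0, 1, 2, 3, 4, 5, 6, 7, 8].
  Class 4 (3 blocks): {0,1,5}; {2,3,8}; {4,6,7}. Points covered: [0, 1, 2, 3, 4, 5, 6, 7, 8].
All classes full (size 3)? YES. All classes cover every point? YES.
Resolvable? YES.

YES


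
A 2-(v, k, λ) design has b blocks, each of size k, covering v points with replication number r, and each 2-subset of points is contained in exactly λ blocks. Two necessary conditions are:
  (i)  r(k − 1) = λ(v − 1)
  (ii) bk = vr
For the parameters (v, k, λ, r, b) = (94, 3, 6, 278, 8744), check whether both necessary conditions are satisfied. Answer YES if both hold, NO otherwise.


Condition (i): r(k − 1) = 278·2 = 556; λ(v − 1) = 6·93 = 558. Match? NO.
Condition (ii): bk = 8744·3 = 26232; vr = 94·278 = 26132. Match? NO.
Both conditions hold? NO.

NO


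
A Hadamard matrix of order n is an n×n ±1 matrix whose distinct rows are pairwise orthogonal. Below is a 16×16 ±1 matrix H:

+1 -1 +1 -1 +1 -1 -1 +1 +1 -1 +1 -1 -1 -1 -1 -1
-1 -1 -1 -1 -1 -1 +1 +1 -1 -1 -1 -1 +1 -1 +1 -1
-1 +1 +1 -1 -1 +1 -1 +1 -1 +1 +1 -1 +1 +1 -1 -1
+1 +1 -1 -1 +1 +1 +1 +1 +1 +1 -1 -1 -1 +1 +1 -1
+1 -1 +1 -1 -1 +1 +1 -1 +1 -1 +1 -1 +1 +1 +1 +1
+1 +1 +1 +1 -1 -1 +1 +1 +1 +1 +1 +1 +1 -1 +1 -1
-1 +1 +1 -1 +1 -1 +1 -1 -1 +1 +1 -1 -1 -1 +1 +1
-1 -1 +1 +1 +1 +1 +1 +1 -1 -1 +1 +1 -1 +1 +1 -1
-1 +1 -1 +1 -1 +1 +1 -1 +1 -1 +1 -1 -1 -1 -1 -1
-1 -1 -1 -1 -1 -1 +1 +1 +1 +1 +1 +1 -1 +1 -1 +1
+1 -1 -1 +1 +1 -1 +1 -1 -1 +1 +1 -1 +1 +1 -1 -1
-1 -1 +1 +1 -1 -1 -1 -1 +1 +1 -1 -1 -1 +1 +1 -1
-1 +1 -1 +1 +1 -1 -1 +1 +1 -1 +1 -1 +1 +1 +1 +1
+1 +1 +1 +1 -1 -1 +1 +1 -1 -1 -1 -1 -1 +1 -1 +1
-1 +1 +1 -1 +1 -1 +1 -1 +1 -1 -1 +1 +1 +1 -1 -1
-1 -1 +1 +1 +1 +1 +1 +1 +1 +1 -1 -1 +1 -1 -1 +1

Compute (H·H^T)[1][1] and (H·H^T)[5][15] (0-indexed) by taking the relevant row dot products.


Row 1 of H: [-1, -1, -1, -1, -1, -1, 1, 1, -1, -1, -1, -1, 1, -1, 1, -1].
Row 5 of H: [1, 1, 1, 1, -1, -1, 1, 1, 1, 1, 1, 1, 1, -1, 1, -1].
Row 15 of H: [-1, -1, 1, 1, 1, 1, 1, 1, 1, 1, -1, -1, 1, -1, -1, 1].
(H·H^T)[1][1] = Σ_j H[1][j]·H[1][j] = (-1)² + (-1)² + (-1)² + (-1)² + (-1)² + (-1)² + (1)² + (1)² + (-1)² + (-1)² + (-1)² + (-1)² + (1)² + (-1)² + (1)² + (-1)² = 1 + 1 + 1 + 1 + 1 + 1 + 1 + 1 + 1 + 1 + 1 + 1 + 1 + 1 + 1 + 1 = 16.
(H·H^T)[5][15] = Σ_j H[5][j]·H[15][j] = (1)·(-1) + (1)·(-1) + (1)·(1) + (1)·(1) + (-1)·(1) + (-1)·(1) + (1)·(1) + (1)·(1) + (1)·(1) + (1)·(1) + (1)·(-1) + (1)·(-1) + (1)·(1) + (-1)·(-1) + (1)·(-1) + (-1)·(1) = -1 + -1 + 1 + 1 + -1 + -1 + 1 + 1 + 1 + 1 + -1 + -1 + 1 + 1 + -1 + -1 = 0.
So rows 5 and 15 are orthogonal; the diagonal entry equals n = 16.

(1,1) entry = 16; (5,15) entry = 0.


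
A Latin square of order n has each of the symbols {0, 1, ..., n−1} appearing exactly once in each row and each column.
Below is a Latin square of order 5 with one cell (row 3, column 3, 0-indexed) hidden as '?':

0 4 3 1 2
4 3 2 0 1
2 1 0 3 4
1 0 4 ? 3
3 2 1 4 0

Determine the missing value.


Row 3 contains symbols [0, 1, 3, 4] — missing [2].
Column 3 contains symbols [0, 1, 3, 4] — missing [2].
The missing symbol must appear in both missing sets; intersection = [2].
Therefore the hidden value is 2.

Missing value = 2.


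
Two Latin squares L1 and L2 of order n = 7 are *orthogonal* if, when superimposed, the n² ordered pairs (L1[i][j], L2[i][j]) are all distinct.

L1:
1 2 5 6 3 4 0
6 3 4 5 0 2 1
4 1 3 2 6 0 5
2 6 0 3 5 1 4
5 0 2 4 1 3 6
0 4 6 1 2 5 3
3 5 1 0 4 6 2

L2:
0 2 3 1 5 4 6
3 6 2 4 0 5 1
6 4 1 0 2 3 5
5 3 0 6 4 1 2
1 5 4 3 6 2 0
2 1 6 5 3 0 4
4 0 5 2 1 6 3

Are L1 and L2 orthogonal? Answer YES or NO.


Form the n² = 49 superimposed pairs (L1[i][j], L2[i][j]), row by row (rows and columns indexed from 0):
row 0: (1,0) (2,2) (5,3) (6,1) (3,5) (4,4) (0,6)
row 1: (6,3) (3,6) (4,2) (5,4) (0,0) (2,5) (1,1)
row 2: (4,6) (1,4) (3,1) (2,0) (6,2) (0,3) (5,5)
row 3: (2,5) (6,3) (0,0) (3,6) (5,4) (1,1) (4,2)
row 4: (5,1) (0,5) (2,4) (4,3) (1,6) (3,2) (6,0)
row 5: (0,2) (4,1) (6,6) (1,5) (2,3) (5,0) (3,4)
row 6: (3,4) (5,0) (1,5) (0,2) (4,1) (6,6) (2,3)
Orthogonality requires all 49 pairs distinct.
But the pair (2,5) repeats: cell (1,5) has L1 = 2, L2 = 5, and cell (3,0) has L1 = 2, L2 = 5.
A repeated pair means some other pair never occurs (only 35 distinct pairs out of 49), so the squares are not orthogonal.
Conclusion: NO.

NO


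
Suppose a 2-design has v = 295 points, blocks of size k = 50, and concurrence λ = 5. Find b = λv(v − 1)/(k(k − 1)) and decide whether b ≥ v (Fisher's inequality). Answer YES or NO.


r = λ(v − 1)/(k − 1) = 5·294/49 = 30.
b = vr/k = 295·30/50 = 177.
Fisher's inequality: b ≥ v ⇔ 177 ≥ 295? NO.

NO


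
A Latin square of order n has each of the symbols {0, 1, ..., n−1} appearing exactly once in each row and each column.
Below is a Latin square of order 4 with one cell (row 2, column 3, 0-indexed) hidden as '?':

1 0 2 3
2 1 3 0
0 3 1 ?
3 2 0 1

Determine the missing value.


Row 2 contains symbols [0, 1, 3] — missing [2].
Column 3 contains symbols [0, 1, 3] — missing [2].
The missing symbol must appear in both missing sets; intersection = [2].
Therefore the hidden value is 2.

Missing value = 2.


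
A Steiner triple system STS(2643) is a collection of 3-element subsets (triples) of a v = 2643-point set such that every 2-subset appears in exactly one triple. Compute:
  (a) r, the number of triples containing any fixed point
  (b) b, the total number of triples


An STS(v) is a 2-(v, 3, 1) BIBD: block size k = 3, λ = 1.
Replication: r(k − 1) = λ(v − 1) ⇒ r·2 = 2643 − 1 = 2642 ⇒ r = 1321.
Block count: b = v(v − 1)/6 = 2643·2642/6 = 6982806/6 = 1163801.
(Check via bk = vr: 1163801·3 = 3491403 = 2643·1321 = 3491403 ✓.)

r = 1321, b = 1163801.


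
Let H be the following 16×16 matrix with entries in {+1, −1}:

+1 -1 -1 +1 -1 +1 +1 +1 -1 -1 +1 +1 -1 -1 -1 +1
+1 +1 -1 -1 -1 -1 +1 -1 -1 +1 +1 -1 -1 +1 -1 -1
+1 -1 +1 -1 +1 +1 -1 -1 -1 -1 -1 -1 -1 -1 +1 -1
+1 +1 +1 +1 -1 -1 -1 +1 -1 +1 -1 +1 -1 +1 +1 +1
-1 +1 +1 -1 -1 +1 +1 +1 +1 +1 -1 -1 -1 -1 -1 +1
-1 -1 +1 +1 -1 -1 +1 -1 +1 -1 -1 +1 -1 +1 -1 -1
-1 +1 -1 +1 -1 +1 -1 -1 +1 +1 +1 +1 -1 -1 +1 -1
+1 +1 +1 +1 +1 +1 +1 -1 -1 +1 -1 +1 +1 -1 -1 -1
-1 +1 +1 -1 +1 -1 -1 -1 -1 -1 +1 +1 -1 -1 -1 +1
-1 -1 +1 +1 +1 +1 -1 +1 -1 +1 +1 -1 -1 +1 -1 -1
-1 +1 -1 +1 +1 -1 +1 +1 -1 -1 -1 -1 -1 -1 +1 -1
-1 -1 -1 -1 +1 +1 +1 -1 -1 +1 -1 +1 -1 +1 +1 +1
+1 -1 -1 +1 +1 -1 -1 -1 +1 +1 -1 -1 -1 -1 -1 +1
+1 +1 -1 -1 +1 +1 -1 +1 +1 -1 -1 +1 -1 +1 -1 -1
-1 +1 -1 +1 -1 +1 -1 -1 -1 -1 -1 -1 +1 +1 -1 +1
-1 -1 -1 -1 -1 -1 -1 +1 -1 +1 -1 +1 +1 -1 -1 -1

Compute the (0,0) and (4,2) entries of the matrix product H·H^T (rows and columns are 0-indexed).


Row 0 of H: [1, -1, -1, 1, -1, 1, 1, 1, -1, -1, 1, 1, -1, -1, -1, 1].
Row 2 of H: [1, -1, 1, -1, 1, 1, -1, -1, -1, -1, -1, -1, -1, -1, 1, -1].
Row 4 of H: [-1, 1, 1, -1, -1, 1, 1, 1, 1, 1, -1, -1, -1, -1, -1, 1].
(H·H^T)[0][0] = Σ_j H[0][j]·H[0][j] = (1)² + (-1)² + (-1)² + (1)² + (-1)² + (1)² + (1)² + (1)² + (-1)² + (-1)² + (1)² + (1)² + (-1)² + (-1)² + (-1)² + (1)² = 1 + 1 + 1 + 1 + 1 + 1 + 1 + 1 + 1 + 1 + 1 + 1 + 1 + 1 + 1 + 1 = 16.
(H·H^T)[4][2] = Σ_j H[4][j]·H[2][j] = (-1)·(1) + (1)·(-1) + (1)·(1) + (-1)·(-1) + (-1)·(1) + (1)·(1) + (1)·(-1) + (1)·(-1) + (1)·(-1) + (1)·(-1) + (-1)·(-1) + (-1)·(-1) + (-1)·(-1) + (-1)·(-1) + (-1)·(1) + (1)·(-1) = -1 + -1 + 1 + 1 + -1 + 1 + -1 + -1 + -1 + -1 + 1 + 1 + 1 + 1 + -1 + -1 = -2.
Rows 4 and 2 are not orthogonal (dot product = -2 ≠ 0), so H is not a Hadamard matrix.

(0,0) entry = 16; (4,2) entry = -2.


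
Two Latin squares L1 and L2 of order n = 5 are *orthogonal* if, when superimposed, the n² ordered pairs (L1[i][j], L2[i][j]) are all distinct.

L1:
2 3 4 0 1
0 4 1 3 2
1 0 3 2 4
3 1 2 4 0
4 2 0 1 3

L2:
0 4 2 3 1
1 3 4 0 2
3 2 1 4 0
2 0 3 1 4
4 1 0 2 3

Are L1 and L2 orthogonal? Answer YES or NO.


Form the n² = 25 superimposed pairs (L1[i][j], L2[i][j]), row by row (rows and columns indexed from 0):
row 0: (2,0) (3,4) (4,2) (0,3) (1,1)
row 1: (0,1) (4,3) (1,4) (3,0) (2,2)
row 2: (1,3) (0,2) (3,1) (2,4) (4,0)
row 3: (3,2) (1,0) (2,3) (4,1) (0,4)
row 4: (4,4) (2,1) (0,0) (1,2) (3,3)
Orthogonality requires all 25 pairs distinct.
Check by first coordinate: for each symbol s of L1, list the L2 entries in the n cells where L1 = s; they must all differ.
  L1 = 0: L2 entries (in reading order) 3, 1, 2, 4, 0 — all 5 distinct ✓
  L1 = 1: L2 entries (in reading order) 1, 4, 3, 0, 2 — all 5 distinct ✓
  L1 = 2: L2 entries (in reading order) 0, 2, 4, 3, 1 — all 5 distinct ✓
  L1 = 3: L2 entries (in reading order) 4, 0, 1, 2, 3 — all 5 distinct ✓
  L1 = 4: L2 entries (in reading order) 2, 3, 0, 1, 4 — all 5 distinct ✓
Every symbol of L1 meets every symbol of L2 exactly once, so all 25 pairs are distinct (25 of 25).
Conclusion: YES.

YES


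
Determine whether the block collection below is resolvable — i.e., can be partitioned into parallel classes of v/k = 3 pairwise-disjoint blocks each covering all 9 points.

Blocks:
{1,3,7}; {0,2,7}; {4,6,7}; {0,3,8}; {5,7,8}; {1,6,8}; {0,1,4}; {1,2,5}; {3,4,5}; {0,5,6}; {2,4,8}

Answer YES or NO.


v = 9, block size k = 3, number of blocks = 11.
For resolvability, blocks must partition into parallel classes of size v/k = 3.
Total blocks must therefore be a multiple of 3: 11 = 3·3 + 2 ⇒ not divisible ✗.
Resolvable? NO.

NO


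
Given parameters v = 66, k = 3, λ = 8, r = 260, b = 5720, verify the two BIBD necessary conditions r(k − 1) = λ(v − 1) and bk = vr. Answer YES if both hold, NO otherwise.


Condition (i): r(k − 1) = 260·2 = 520; λ(v − 1) = 8·65 = 520. Match? YES.
Condition (ii): bk = 5720·3 = 17160; vr = 66·260 = 17160. Match? YES.
Both conditions hold? YES.

YES


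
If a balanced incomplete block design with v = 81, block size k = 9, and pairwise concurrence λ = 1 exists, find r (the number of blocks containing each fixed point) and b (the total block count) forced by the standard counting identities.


Any 2-(v, k, λ) BIBD satisfies two necessary conditions:
  (i)  Each point sits in r blocks, and counting incidences through any fixed point gives r(k − 1) = λ(v − 1), so r = λ(v − 1)/(k − 1).
  (ii) Total incidences bk = vr, so b = vr/k.
Step 1: r = λ(v − 1)/(k − 1) = 1·(81 − 1)/(9 − 1) = 1·80/8 = 80/8 = 10.
Step 2: b = vr/k = 81·10/9 = 810/9 = 90.
Check integrality: r = 10 ∈ Z ✓, b = 90 ∈ Z ✓.
(These identities are necessary conditions: they determine r and b for any design with these parameters, but do not by themselves prove that one exists.)

r = 10, b = 90.


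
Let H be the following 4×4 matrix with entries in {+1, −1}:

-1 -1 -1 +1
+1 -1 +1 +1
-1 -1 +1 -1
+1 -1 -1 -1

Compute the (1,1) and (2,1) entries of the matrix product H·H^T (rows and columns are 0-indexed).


Row 1 of H: [1, -1, 1, 1].
Row 2 of H: [-1, -1, 1, -1].
(H·H^T)[1][1] = Σ_j H[1][j]·H[1][j] = (1)² + (-1)² + (1)² + (1)² = 1 + 1 + 1 + 1 = 4.
(H·H^T)[2][1] = Σ_j H[2][j]·H[1][j] = (-1)·(1) + (-1)·(-1) + (1)·(1) + (-1)·(1) = -1 + 1 + 1 + -1 = 0.
So rows 2 and 1 are orthogonal; the diagonal entry equals n = 4.

(1,1) entry = 4; (2,1) entry = 0.


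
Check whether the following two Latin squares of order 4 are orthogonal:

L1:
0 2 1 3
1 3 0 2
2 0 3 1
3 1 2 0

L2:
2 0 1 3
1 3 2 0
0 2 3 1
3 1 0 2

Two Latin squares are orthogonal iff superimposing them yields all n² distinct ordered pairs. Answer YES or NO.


Form the n² = 16 superimposed pairs (L1[i][j], L2[i][j]), row by row (rows and columns indexed from 0):
row 0: (0,2) (2,0) (1,1) (3,3)
row 1: (1,1) (3,3) (0,2) (2,0)
row 2: (2,0) (0,2) (3,3) (1,1)
row 3: (3,3) (1,1) (2,0) (0,2)
Orthogonality requires all 16 pairs distinct.
But the pair (1,1) repeats: cell (0,2) has L1 = 1, L2 = 1, and cell (1,0) has L1 = 1, L2 = 1.
A repeated pair means some other pair never occurs (only 4 distinct pairs out of 16), so the squares are not orthogonal.
Conclusion: NO.

NO


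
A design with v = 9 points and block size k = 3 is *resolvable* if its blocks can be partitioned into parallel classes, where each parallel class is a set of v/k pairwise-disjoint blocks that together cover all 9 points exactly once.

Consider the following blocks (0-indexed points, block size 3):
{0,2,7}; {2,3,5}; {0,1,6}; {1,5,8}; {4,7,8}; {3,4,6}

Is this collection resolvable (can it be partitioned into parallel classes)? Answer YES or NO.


v = 9, block size k = 3, number of blocks = 6.
For resolvability, blocks must partition into parallel classes of size v/k = 3.
Total blocks must therefore be a multiple of 3: 6 = 3·2 + 0 ⇒ divisible ✓.
Greedy packing gives 2 candidate class(es). Each should be a full parallel class (size 3, covers all 9 points).
  Class 1 (3 blocks): {0,2,7}; {1,5,8}; {3,4,6}. Points covered: [0, 1, 2, 3, 4, 5, 6, 7, 8].
  Class 2 (3 blocks): {2,3,5}; {0,1,6}; {4,7,8}. Points covered: [0, 1, 2, 3, 4, 5, 6, 7, 8].
All classes full (size 3)? YES. All classes cover every point? YES.
Resolvable? YES.

YES


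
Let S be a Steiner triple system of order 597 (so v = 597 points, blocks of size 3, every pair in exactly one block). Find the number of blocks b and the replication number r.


An STS(v) is a 2-(v, 3, 1) BIBD: block size k = 3, λ = 1.
Replication: r(k − 1) = λ(v − 1) ⇒ r·2 = 597 − 1 = 596 ⇒ r = 298.
Block count: bk = vr ⇒ b·3 = 597·298 = 177906 ⇒ b = 59302.

r = 298, b = 59302.


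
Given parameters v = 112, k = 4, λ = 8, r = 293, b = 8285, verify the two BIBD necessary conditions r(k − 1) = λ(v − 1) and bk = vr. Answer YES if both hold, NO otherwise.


Condition (i): r(k − 1) = 293·3 = 879; λ(v − 1) = 8·111 = 888. Match? NO.
Condition (ii): bk = 8285·4 = 33140; vr = 112·293 = 32816. Match? NO.
Both conditions hold? NO.

NO


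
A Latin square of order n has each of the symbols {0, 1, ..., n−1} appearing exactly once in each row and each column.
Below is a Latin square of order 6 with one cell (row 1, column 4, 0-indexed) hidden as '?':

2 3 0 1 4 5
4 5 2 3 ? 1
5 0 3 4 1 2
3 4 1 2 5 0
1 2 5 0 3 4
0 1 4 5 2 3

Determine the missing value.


Row 1 contains symbols [1, 2, 3, 4, 5] — missing [0].
Column 4 contains symbols [1, 2, 3, 4, 5] — missing [0].
The missing symbol must appear in both missing sets; intersection = [0].
Therefore the hidden value is 0.

Missing value = 0.


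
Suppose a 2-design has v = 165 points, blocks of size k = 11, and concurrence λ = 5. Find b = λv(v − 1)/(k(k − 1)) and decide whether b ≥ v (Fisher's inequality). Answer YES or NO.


b = λv(v − 1)/(k(k − 1)) = 5·165·164/(11·10) = 135300/110 = 1230.
Compare with v = 165: b ≥ v, so Fisher's inequality holds.

YES


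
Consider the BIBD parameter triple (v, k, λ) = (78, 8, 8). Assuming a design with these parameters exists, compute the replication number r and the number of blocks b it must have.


Any 2-(v, k, λ) BIBD satisfies two necessary conditions:
  (i)  Each point sits in r blocks, and counting incidences through any fixed point gives r(k − 1) = λ(v − 1), so r = λ(v − 1)/(k − 1).
  (ii) Total incidences bk = vr, so b = vr/k.
Step 1: r = λ(v − 1)/(k − 1) = 8·(78 − 1)/(8 − 1) = 8·77/7 = 616/7 = 88.
Step 2: b = vr/k = 78·88/8 = 6864/8 = 858.
Check integrality: r = 88 ∈ Z ✓, b = 858 ∈ Z ✓.
(These identities are necessary conditions: they determine r and b for any design with these parameters, but do not by themselves prove that one exists.)

r = 88, b = 858.


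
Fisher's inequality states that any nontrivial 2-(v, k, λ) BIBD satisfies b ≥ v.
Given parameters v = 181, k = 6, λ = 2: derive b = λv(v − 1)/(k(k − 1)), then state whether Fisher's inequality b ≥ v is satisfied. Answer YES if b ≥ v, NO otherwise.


b = λv(v − 1)/(k(k − 1)) = 2·181·180/(6·5) = 65160/30 = 2172.
Compare with v = 181: b ≥ v, so Fisher's inequality holds.

YES


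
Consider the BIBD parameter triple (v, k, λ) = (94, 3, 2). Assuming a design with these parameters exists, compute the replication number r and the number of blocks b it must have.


Any 2-(v, k, λ) BIBD satisfies two necessary conditions:
  (i)  Each point sits in r blocks, and counting incidences through any fixed point gives r(k − 1) = λ(v − 1), so r = λ(v − 1)/(k − 1).
  (ii) Total incidences bk = vr, so b = vr/k.
Step 1: r = λ(v − 1)/(k − 1) = 2·(94 − 1)/(3 − 1) = 2·93/2 = 186/2 = 93.
Step 2: b = vr/k = 94·93/3 = 8742/3 = 2914.
Check integrality: r = 93 ∈ Z ✓, b = 2914 ∈ Z ✓.
(These identities are necessary conditions: they determine r and b for any design with these parameters, but do not by themselves prove that one exists.)

r = 93, b = 2914.
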